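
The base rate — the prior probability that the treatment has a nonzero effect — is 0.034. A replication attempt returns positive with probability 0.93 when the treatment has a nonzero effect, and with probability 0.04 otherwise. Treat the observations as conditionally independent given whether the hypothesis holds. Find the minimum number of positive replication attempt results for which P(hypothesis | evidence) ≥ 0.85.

Prior odds: 0.034 ÷ 0.966 = 17/483.
Likelihood ratio of a positive result = 0.93/0.04 = 23.25.
Target posterior odds = 0.85/0.15 = 17/3.
Require 23.25ⁿ ≥ 17/3 ÷ (17/483) = 161.
23.25¹ = 23.25 falls short of 161 but 23.25² = 540.5625 reaches it, so n = 2.

2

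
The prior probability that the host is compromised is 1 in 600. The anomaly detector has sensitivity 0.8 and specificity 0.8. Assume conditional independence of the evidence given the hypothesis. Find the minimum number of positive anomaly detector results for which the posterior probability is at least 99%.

Prior odds: (1/600) ÷ (599/600) = 1/599.
False-positive rate = 1 − 0.8 = 0.2; likelihood ratio of a positive = 0.8/0.2 = 4.
Target odds: 0.99 ÷ 0.01 = 99.
Require 4ⁿ ≥ 99 ÷ (1/599) = 59301.
4⁷ = 16384 falls short of 59301 but 4⁸ = 65536 reaches it, so n = 8.

8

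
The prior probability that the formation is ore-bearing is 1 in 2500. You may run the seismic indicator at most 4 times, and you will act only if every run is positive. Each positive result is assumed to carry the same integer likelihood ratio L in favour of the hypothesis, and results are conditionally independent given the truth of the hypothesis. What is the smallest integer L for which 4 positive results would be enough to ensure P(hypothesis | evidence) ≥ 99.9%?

Prior odds = 0.0004/0.9996 = 1/2499.
Target odds = 0.999/0.001 = 999.
Need L⁴ ≥ 999 ÷ (1/2499) = 2496501.
39⁴ = 2313441 < 2496501 ≤ 2560000 = 40⁴, so L = 40.

40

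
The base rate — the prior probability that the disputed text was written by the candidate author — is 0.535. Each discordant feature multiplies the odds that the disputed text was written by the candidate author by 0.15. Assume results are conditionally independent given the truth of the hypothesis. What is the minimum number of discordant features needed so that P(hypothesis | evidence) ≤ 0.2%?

Prior odds = 0.535/0.465 = 107/93.
Likelihood ratio per discordant feature = 0.15.
Target odds: 0.002 ÷ 0.998 = 1/499.
Require 0.15ⁿ ≤ 1/499 ÷ (107/93) = 93/53393.
0.15³ = 0.003375 is still above 93/53393 but 0.15⁴ = 81/160000 is at or below it, so n = 4.

4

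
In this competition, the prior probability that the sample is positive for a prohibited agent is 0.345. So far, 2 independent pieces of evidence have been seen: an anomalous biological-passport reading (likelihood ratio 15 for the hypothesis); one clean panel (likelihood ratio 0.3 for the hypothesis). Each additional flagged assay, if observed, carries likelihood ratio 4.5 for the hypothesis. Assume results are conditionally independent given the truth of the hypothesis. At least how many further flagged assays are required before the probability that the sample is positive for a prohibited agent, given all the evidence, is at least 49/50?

Prior odds = 0.345/0.655 = 69/131.
Combined Bayes factor of the evidence already in hand = 15 × 0.3 = 4.5.
Odds after that evidence = (69/131) × 4.5 = 621/262.
Target odds = 0.98/0.02 = 49.
Need 4.5ⁿ ≥ 49 ÷ (621/262) = 12838/621.
4.5² = 20.25 falls short of 12838/621 but 4.5³ = 91.125 reaches it, so n = 3.

3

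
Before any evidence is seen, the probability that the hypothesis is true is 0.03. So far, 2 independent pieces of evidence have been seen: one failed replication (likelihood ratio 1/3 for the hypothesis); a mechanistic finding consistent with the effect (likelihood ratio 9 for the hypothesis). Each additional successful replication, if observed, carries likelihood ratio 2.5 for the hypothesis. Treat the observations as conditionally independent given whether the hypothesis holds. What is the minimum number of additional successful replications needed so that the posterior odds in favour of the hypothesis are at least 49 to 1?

7

Prior odds = 0.03/0.97 = 3/97.
Combined Bayes factor of the evidence already in hand = (1/3) × 9 = 3.
Odds after that evidence = (3/97) × 3 = 9/97.
Target odds = 49.
Need 2.5ⁿ ≥ 49 ÷ (9/97) = 4753/9.
2.5⁶ = 244.140625 falls short of 4753/9 but 2.5⁷ = 610.3515625 reaches it, so n = 7.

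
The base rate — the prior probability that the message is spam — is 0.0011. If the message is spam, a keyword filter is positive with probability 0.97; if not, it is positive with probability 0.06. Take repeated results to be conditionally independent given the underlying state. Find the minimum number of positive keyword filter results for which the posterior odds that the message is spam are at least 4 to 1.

Prior odds = 0.0011/0.9989 = 11/9989.
Likelihood ratio of a positive = 0.97/0.06 = 97/6.
Target odds = 4.
Require (97/6)ⁿ ≥ 4 ÷ (11/9989) = 39956/11.
(97/6)² = 9409/36 falls short of 39956/11 but (97/6)³ = 912673/216 reaches it, so n = 3.

3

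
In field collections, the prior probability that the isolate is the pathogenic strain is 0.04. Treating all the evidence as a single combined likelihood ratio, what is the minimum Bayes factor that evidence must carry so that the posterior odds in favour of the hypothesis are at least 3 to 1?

72

Prior odds = 0.04/0.96 = 1/24.
Target odds = 3.
Required Bayes factor = 3 ÷ (1/24) = 72.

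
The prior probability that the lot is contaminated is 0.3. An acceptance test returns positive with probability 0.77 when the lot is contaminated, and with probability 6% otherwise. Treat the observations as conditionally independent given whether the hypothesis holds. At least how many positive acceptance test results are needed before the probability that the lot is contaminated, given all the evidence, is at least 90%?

2

Prior odds: 0.3 ÷ 0.7 = 3/7.
Likelihood ratio of a positive result = 0.77/0.06 = 77/6.
Target posterior odds = 0.9/0.1 = 9.
Need (3/7) × (77/6)ⁿ ≥ 9, i.e. (77/6)ⁿ ≥ 21.
(77/6)¹ = 77/6 falls short of 21 but (77/6)² = 5929/36 reaches it, so n = 2.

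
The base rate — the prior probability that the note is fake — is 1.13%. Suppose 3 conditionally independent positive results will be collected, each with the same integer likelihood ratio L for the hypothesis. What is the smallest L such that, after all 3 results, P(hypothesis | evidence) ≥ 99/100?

21

Prior odds = 0.0113/0.9887 = 113/9887.
Target odds = 0.99/0.01 = 99.
Need L³ ≥ 99 ÷ (113/9887) = 978813/113.
20³ = 8000 < 978813/113 ≤ 9261 = 21³, so L = 21.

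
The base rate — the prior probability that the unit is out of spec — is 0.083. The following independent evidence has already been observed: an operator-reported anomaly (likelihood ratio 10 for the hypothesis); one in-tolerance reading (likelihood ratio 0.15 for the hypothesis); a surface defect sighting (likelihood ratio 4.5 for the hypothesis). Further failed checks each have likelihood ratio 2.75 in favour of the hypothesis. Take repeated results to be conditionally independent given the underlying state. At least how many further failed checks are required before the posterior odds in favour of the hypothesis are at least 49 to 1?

5

Prior odds = 0.083/0.917 = 83/917.
Combined Bayes factor of the evidence already in hand = 10 × 0.15 × 4.5 = 6.75.
Odds after that evidence = (83/917) × 6.75 = 2241/3668.
Target odds = 49.
Need 2.75ⁿ ≥ 49 ÷ (2241/3668) = 179732/2241.
2.75⁴ = 57.19140625 falls short of 179732/2241 but 2.75⁵ = 161051/1024 reaches it, so n = 5.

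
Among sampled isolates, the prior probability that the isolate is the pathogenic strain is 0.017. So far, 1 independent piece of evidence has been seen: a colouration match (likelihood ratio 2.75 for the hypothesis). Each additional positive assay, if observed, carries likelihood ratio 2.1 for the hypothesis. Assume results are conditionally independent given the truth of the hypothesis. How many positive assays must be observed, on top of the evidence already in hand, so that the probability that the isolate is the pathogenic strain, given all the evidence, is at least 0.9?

8

Prior odds = 0.017/0.983 = 17/983.
Bayes factor of the evidence already in hand = 2.75.
Odds after that evidence = (17/983) × 2.75 = 187/3932.
Target odds = 0.9/0.1 = 9.
Need 2.1ⁿ ≥ 9 ÷ (187/3932) = 35388/187.
2.1⁷ ≈180.109 falls short of 35388/187 but 2.1⁸ ≈378.229 reaches it, so n = 8.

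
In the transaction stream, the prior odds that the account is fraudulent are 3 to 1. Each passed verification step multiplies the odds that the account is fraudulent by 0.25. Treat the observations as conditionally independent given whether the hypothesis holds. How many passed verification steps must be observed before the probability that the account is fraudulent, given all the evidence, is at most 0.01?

Prior odds = 3.
Likelihood ratio per passed verification step = 0.25.
Target odds: 0.01 ÷ 0.99 = 1/99.
Need 3 × 0.25ⁿ ≤ 1/99, i.e. 0.25ⁿ ≤ 1/297.
0.25⁴ = 0.00390625 is still above 1/297 but 0.25⁵ = 1/1024 is at or below it, so n = 5.

5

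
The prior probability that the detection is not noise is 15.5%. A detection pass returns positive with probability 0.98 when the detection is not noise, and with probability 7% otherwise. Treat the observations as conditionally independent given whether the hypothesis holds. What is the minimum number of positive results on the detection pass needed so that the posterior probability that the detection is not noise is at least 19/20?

2

Prior odds = 0.155/0.845 = 31/169.
Likelihood ratio of a positive result = 0.98/0.07 = 14.
Target odds: 0.95 ÷ 0.05 = 19.
Require 14ⁿ ≥ 19 ÷ (31/169) = 3211/31.
14¹ = 14 falls short of 3211/31 but 14² = 196 reaches it, so n = 2.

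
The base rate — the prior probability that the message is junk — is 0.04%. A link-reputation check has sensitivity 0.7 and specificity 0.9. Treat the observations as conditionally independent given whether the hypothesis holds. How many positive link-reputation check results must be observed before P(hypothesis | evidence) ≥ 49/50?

Prior odds = 0.0004/0.9996 = 1/2499.
False-positive rate = 1 − 0.9 = 0.1; likelihood ratio of a positive = 0.7/0.1 = 7.
Target posterior odds = 0.98/0.02 = 49.
Require 7ⁿ ≥ 49 ÷ (1/2499) = 122451.
7⁶ = 117649 falls short of 122451 but 7⁷ = 823543 reaches it, so n = 7.

7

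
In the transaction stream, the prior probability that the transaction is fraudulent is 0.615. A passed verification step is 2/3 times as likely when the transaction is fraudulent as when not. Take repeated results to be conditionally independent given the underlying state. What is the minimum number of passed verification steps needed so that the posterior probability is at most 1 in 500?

17

Prior odds: 0.615 ÷ 0.385 = 123/77.
Likelihood ratio per passed verification step = 2/3.
Target posterior odds = 0.002/0.998 = 1/499.
Require (2/3)ⁿ ≤ 1/499 ÷ (123/77) = 77/61377.
(2/3)¹⁶ = 65536/43046721 is still above 77/61377 but (2/3)¹⁷ = 131072/129140163 is at or below it, so n = 17.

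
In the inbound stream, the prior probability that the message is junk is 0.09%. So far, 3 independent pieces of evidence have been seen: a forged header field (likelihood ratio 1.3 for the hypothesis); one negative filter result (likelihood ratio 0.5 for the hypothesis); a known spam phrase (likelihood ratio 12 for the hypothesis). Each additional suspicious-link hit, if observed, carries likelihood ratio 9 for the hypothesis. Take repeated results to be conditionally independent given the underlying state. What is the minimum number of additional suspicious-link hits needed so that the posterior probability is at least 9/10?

Prior odds = 0.0009/0.9991 = 9/9991.
Combined Bayes factor of the evidence already in hand = 1.3 × 0.5 × 12 = 7.8.
Odds after that evidence = (9/9991) × 7.8 = 351/49955.
Target odds = 0.9/0.1 = 9.
Need 9ⁿ ≥ 9 ÷ (351/49955) = 49955/39.
9³ = 729 falls short of 49955/39 but 9⁴ = 6561 reaches it, so n = 4.

4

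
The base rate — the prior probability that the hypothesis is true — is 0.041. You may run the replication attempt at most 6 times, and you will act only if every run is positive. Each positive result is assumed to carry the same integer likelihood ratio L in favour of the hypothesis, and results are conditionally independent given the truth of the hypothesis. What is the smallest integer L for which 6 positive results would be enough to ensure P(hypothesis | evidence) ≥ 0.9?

3

Prior odds = 0.041/0.959 = 41/959.
Target odds = 0.9/0.1 = 9.
Need L⁶ ≥ 9 ÷ (41/959) = 8631/41.
2⁶ = 64 < 8631/41 ≤ 729 = 3⁶, so L = 3.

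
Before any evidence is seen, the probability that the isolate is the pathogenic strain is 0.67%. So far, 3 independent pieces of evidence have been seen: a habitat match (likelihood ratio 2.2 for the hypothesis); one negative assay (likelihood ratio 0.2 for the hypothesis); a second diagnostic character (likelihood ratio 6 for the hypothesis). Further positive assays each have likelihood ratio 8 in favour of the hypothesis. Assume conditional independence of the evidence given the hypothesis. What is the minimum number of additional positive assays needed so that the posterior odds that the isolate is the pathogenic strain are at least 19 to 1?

Prior odds = 0.0067/0.9933 = 67/9933.
Combined Bayes factor of the evidence already in hand = 2.2 × 0.2 × 6 = 2.64.
Odds after that evidence = (67/9933) × 2.64 = 134/7525.
Target odds = 19.
Need 8ⁿ ≥ 19 ÷ (134/7525) = 142975/134.
8³ = 512 falls short of 142975/134 but 8⁴ = 4096 reaches it, so n = 4.

4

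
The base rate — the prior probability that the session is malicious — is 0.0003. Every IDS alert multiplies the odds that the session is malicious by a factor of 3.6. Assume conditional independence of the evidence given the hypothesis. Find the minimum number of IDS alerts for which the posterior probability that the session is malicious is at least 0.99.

10

Prior odds: 0.0003 ÷ 0.9997 = 3/9997.
Likelihood ratio per IDS alert = 3.6.
Target odds: 0.99 ÷ 0.01 = 99.
Need (3/9997) × 3.6ⁿ ≥ 99, i.e. 3.6ⁿ ≥ 329901.
3.6⁹ ≈101560 falls short of 329901 but 3.6¹⁰ ≈365616 reaches it, so n = 10.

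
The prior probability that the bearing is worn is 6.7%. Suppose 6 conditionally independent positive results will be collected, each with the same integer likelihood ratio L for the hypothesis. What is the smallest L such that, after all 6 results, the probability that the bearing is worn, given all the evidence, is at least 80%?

2

Prior odds = 0.067/0.933 = 67/933.
Target odds = 0.8/0.2 = 4.
Need L⁶ ≥ 4 ÷ (67/933) = 3732/67.
1⁶ = 1 < 3732/67 ≤ 64 = 2⁶, so L = 2.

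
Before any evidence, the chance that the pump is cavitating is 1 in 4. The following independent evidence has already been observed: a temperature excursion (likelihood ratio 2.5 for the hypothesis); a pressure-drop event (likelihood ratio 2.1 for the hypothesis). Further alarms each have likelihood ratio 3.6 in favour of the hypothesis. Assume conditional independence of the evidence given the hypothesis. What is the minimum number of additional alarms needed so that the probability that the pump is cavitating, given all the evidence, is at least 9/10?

Prior odds = 0.25/0.75 = 1/3.
Combined Bayes factor of the evidence already in hand = 2.5 × 2.1 = 5.25.
Odds after that evidence = (1/3) × 5.25 = 1.75.
Target odds = 0.9/0.1 = 9.
Need 3.6ⁿ ≥ 9 ÷ 1.75 = 36/7.
3.6¹ = 3.6 falls short of 36/7 but 3.6² = 12.96 reaches it, so n = 2.

2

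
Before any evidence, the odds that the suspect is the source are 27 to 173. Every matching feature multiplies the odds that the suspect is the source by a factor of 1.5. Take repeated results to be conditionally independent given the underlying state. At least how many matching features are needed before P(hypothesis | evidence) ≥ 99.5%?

18

Prior odds = 27/173.
Likelihood ratio per matching feature = 1.5.
Target posterior odds = 0.995/0.005 = 199.
Require 1.5ⁿ ≥ 199 ÷ (27/173) = 34427/27.
1.5¹⁷ = 129140163/131072 falls short of 34427/27 but 1.5¹⁸ = 387420489/262144 reaches it, so n = 18.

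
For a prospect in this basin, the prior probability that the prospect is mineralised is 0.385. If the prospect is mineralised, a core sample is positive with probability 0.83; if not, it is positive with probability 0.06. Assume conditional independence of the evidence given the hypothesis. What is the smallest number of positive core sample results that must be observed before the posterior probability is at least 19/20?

2

Prior odds: 0.385 ÷ 0.615 = 77/123.
Likelihood ratio of a positive = 0.83/0.06 = 83/6.
Target odds: 0.95 ÷ 0.05 = 19.
Need (77/123) × (83/6)ⁿ ≥ 19, i.e. (83/6)ⁿ ≥ 2337/77.
(83/6)¹ = 83/6 falls short of 2337/77 but (83/6)² = 6889/36 reaches it, so n = 2.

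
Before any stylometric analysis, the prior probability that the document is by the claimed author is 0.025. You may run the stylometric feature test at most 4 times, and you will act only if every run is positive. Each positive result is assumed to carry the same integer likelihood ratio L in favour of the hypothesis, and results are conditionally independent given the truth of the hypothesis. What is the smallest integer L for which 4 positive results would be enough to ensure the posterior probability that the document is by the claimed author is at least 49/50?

7

Prior odds = 0.025/0.975 = 1/39.
Target odds = 0.98/0.02 = 49.
Need L⁴ ≥ 49 ÷ (1/39) = 1911.
6⁴ = 1296 < 1911 ≤ 2401 = 7⁴, so L = 7.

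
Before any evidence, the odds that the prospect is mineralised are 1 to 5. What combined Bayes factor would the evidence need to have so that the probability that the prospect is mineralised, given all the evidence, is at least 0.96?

120

Prior odds = 0.2.
Target odds = 0.96/0.04 = 24.
Required Bayes factor = 24 ÷ 0.2 = 120.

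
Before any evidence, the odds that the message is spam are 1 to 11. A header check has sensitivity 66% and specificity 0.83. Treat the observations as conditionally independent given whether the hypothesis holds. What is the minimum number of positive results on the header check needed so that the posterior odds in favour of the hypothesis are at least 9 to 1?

Prior odds = 1/11.
False-positive rate = 1 − 0.83 = 0.17; likelihood ratio of a positive = 0.66/0.17 = 66/17.
Target odds = 9.
Need (1/11) × (66/17)ⁿ ≥ 9, i.e. (66/17)ⁿ ≥ 99.
(66/17)³ = 287496/4913 falls short of 99 but (66/17)⁴ = 18974736/83521 reaches it, so n = 4.

4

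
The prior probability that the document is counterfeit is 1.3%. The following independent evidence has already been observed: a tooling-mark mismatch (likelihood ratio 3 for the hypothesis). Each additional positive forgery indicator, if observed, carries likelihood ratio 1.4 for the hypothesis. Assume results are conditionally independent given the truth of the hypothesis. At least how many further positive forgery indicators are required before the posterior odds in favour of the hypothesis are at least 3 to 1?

13

Prior odds = 0.013/0.987 = 13/987.
Bayes factor of the evidence already in hand = 3.
Odds after that evidence = (13/987) × 3 = 13/329.
Target odds = 3.
Need 1.4ⁿ ≥ 3 ÷ (13/329) = 987/13.
1.4¹² ≈56.6939 falls short of 987/13 but 1.4¹³ ≈79.3715 reaches it, so n = 13.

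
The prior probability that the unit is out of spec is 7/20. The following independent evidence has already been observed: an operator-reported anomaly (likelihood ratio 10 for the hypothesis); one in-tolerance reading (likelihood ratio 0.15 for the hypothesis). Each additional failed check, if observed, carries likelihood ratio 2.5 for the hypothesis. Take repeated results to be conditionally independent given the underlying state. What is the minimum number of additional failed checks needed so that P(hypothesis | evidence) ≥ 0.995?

Prior odds = 0.35/0.65 = 7/13.
Combined Bayes factor of the evidence already in hand = 10 × 0.15 = 1.5.
Odds after that evidence = (7/13) × 1.5 = 21/26.
Target odds = 0.995/0.005 = 199.
Need 2.5ⁿ ≥ 199 ÷ (21/26) = 5174/21.
2.5⁶ = 244.140625 falls short of 5174/21 but 2.5⁷ = 610.3515625 reaches it, so n = 7.

7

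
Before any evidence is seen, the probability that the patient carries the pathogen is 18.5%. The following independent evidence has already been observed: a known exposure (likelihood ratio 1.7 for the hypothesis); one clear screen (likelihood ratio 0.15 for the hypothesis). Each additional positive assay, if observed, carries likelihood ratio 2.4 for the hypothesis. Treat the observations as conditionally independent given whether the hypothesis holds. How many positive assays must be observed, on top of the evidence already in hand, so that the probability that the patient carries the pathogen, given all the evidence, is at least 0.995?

10

Prior odds = 0.185/0.815 = 37/163.
Combined Bayes factor of the evidence already in hand = 1.7 × 0.15 = 0.255.
Odds after that evidence = (37/163) × 0.255 = 1887/32600.
Target odds = 0.995/0.005 = 199.
Need 2.4ⁿ ≥ 199 ÷ (1887/32600) = 6487400/1887.
2.4⁹ ≈2641.81 falls short of 6487400/1887 but 2.4¹⁰ ≈6340.34 reaches it, so n = 10.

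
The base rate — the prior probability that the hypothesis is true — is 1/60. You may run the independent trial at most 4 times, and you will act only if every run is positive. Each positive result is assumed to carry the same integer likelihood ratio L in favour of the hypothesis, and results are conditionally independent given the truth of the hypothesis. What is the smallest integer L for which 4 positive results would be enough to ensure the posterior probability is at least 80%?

4

Prior odds = (1/60)/(59/60) = 1/59.
Target odds = 0.8/0.2 = 4.
Need L⁴ ≥ 4 ÷ (1/59) = 236.
3⁴ = 81 < 236 ≤ 256 = 4⁴, so L = 4.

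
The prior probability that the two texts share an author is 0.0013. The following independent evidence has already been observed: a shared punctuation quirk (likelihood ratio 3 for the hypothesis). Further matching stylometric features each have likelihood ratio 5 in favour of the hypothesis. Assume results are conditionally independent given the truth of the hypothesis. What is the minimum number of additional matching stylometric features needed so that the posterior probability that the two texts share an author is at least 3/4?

Prior odds = 0.0013/0.9987 = 13/9987.
Bayes factor of the evidence already in hand = 3.
Odds after that evidence = (13/9987) × 3 = 13/3329.
Target odds = 0.75/0.25 = 3.
Need 5ⁿ ≥ 3 ÷ (13/3329) = 9987/13.
5⁴ = 625 falls short of 9987/13 but 5⁵ = 3125 reaches it, so n = 5.

5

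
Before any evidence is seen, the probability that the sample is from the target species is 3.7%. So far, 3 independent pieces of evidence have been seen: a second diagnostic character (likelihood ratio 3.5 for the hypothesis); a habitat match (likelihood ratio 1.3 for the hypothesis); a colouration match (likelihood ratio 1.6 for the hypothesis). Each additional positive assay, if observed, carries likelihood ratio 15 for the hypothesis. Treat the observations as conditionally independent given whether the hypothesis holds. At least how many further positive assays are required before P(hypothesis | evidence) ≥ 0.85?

2

Prior odds = 0.037/0.963 = 37/963.
Combined Bayes factor of the evidence already in hand = 3.5 × 1.3 × 1.6 = 7.28.
Odds after that evidence = (37/963) × 7.28 = 6734/24075.
Target odds = 0.85/0.15 = 17/3.
Need 15ⁿ ≥ 17/3 ÷ (6734/24075) = 136425/6734.
15¹ = 15 falls short of 136425/6734 but 15² = 225 reaches it, so n = 2.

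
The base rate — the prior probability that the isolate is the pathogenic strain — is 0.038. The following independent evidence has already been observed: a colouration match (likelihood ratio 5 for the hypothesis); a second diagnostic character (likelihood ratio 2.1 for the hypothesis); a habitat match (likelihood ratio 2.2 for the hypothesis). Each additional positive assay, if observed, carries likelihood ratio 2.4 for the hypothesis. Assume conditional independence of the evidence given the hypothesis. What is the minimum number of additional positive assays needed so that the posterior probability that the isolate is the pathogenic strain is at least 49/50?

5

Prior odds = 0.038/0.962 = 19/481.
Combined Bayes factor of the evidence already in hand = 5 × 2.1 × 2.2 = 23.1.
Odds after that evidence = (19/481) × 23.1 = 4389/4810.
Target odds = 0.98/0.02 = 49.
Need 2.4ⁿ ≥ 49 ÷ (4389/4810) = 33670/627.
2.4⁴ = 33.1776 falls short of 33670/627 but 2.4⁵ = 79.62624 reaches it, so n = 5.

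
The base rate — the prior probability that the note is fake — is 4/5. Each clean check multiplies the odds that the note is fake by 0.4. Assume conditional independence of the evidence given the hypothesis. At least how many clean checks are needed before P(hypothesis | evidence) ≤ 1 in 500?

Prior odds = 0.8/0.2 = 4.
Likelihood ratio per clean check = 0.4.
Target posterior odds = 0.002/0.998 = 1/499.
Require 0.4ⁿ ≤ 1/499 ÷ 4 = 1/1996.
0.4⁸ = 256/390625 is still above 1/1996 but 0.4⁹ = 512/1953125 is at or below it, so n = 9.

9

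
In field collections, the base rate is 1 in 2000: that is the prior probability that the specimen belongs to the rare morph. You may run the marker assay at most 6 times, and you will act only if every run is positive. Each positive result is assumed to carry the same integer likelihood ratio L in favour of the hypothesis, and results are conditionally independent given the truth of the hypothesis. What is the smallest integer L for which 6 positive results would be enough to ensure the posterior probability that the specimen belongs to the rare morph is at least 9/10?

Prior odds = 0.0005/0.9995 = 1/1999.
Target odds = 0.9/0.1 = 9.
Need L⁶ ≥ 9 ÷ (1/1999) = 17991.
5⁶ = 15625 < 17991 ≤ 46656 = 6⁶, so L = 6.

6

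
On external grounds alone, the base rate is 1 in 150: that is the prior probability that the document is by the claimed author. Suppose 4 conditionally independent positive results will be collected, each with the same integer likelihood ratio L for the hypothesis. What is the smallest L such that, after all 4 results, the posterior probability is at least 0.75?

5

Prior odds = (1/150)/(149/150) = 1/149.
Target odds = 0.75/0.25 = 3.
Need L⁴ ≥ 3 ÷ (1/149) = 447.
4⁴ = 256 < 447 ≤ 625 = 5⁴, so L = 5.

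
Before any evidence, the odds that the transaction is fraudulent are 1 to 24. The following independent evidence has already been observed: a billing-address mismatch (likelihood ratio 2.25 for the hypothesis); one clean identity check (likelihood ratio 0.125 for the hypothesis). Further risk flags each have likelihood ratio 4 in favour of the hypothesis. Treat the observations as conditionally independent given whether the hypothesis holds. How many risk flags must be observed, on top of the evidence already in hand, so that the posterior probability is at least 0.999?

Prior odds = 1/24.
Combined Bayes factor of the evidence already in hand = 2.25 × 0.125 = 0.28125.
Odds after that evidence = (1/24) × 0.28125 = 0.01171875.
Target odds = 0.999/0.001 = 999.
Need 4ⁿ ≥ 999 ÷ 0.01171875 = 85248.
4⁸ = 65536 falls short of 85248 but 4⁹ = 262144 reaches it, so n = 9.

9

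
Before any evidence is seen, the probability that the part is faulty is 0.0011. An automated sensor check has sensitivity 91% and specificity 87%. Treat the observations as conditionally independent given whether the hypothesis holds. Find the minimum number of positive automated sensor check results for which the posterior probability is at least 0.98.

6

Prior odds: 0.0011 ÷ 0.9989 = 11/9989.
False-positive rate = 1 − 0.87 = 0.13; likelihood ratio of a positive = 0.91/0.13 = 7.
Target posterior odds = 0.98/0.02 = 49.
Need (11/9989) × 7ⁿ ≥ 49, i.e. 7ⁿ ≥ 489461/11.
7⁵ = 16807 falls short of 489461/11 but 7⁶ = 117649 reaches it, so n = 6.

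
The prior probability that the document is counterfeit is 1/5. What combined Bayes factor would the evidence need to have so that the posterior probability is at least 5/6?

20

Prior odds = 0.2/0.8 = 0.25.
Target odds = (5/6)/(1/6) = 5.
Required Bayes factor = 5 ÷ 0.25 = 20.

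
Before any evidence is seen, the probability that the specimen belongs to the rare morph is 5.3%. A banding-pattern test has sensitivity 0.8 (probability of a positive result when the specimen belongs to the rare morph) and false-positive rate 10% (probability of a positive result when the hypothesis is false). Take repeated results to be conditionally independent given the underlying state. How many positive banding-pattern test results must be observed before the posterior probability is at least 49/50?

Prior odds = 0.053/0.947 = 53/947.
Likelihood ratio of a positive result = 0.8/0.1 = 8.
Target posterior odds = 0.98/0.02 = 49.
Require 8ⁿ ≥ 49 ÷ (53/947) = 46403/53.
8³ = 512 falls short of 46403/53 but 8⁴ = 4096 reaches it, so n = 4.

4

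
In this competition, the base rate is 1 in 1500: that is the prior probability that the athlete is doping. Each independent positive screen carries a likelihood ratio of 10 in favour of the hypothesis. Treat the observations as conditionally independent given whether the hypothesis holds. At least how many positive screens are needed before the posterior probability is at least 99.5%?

6

Prior odds: (1/1500) ÷ (1499/1500) = 1/1499.
Likelihood ratio per positive screen = 10.
Target posterior odds = 0.995/0.005 = 199.
Need (1/1499) × 10ⁿ ≥ 199, i.e. 10ⁿ ≥ 298301.
10⁵ = 100000 falls short of 298301 but 10⁶ = 1000000 reaches it, so n = 6.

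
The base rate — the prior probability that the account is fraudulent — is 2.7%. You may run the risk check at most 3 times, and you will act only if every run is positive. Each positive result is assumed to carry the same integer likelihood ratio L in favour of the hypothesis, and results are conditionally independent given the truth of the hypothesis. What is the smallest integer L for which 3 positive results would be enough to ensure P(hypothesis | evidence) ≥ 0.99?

Prior odds = 0.027/0.973 = 27/973.
Target odds = 0.99/0.01 = 99.
Need L³ ≥ 99 ÷ (27/973) = 10703/3.
15³ = 3375 < 10703/3 ≤ 4096 = 16³, so L = 16.

16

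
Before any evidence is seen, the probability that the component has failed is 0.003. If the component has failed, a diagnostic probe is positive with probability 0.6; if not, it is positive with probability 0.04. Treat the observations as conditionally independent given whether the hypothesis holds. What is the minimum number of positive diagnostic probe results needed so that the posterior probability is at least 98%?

Prior odds = 0.003/0.997 = 3/997.
Likelihood ratio of a positive = 0.6/0.04 = 15.
Target odds: 0.98 ÷ 0.02 = 49.
Need (3/997) × 15ⁿ ≥ 49, i.e. 15ⁿ ≥ 48853/3.
15³ = 3375 falls short of 48853/3 but 15⁴ = 50625 reaches it, so n = 4.

4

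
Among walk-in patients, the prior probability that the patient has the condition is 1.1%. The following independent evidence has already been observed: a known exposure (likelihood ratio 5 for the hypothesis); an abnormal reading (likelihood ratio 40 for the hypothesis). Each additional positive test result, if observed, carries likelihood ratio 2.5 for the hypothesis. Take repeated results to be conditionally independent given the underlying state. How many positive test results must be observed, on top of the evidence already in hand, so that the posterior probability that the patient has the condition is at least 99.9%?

Prior odds = 0.011/0.989 = 11/989.
Combined Bayes factor of the evidence already in hand = 5 × 40 = 200.
Odds after that evidence = (11/989) × 200 = 2200/989.
Target odds = 0.999/0.001 = 999.
Need 2.5ⁿ ≥ 999 ÷ (2200/989) = 988011/2200.
2.5⁶ = 244.140625 falls short of 988011/2200 but 2.5⁷ = 610.3515625 reaches it, so n = 7.

7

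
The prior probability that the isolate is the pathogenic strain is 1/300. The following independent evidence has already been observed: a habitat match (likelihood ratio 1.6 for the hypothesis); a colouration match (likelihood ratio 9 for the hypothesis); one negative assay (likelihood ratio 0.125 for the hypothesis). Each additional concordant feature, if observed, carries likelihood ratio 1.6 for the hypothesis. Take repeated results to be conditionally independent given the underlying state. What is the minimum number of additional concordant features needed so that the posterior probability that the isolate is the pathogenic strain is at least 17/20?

15

Prior odds = (1/300)/(299/300) = 1/299.
Combined Bayes factor of the evidence already in hand = 1.6 × 9 × 0.125 = 1.8.
Odds after that evidence = (1/299) × 1.8 = 9/1495.
Target odds = 0.85/0.15 = 17/3.
Need 1.6ⁿ ≥ 17/3 ÷ (9/1495) = 25415/27.
1.6¹⁴ ≈720.576 falls short of 25415/27 but 1.6¹⁵ ≈1152.92 reaches it, so n = 15.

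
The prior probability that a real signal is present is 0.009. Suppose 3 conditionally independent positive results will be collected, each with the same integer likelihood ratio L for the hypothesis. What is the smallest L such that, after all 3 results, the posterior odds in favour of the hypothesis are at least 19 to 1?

13

Prior odds = 0.009/0.991 = 9/991.
Target odds = 19.
Need L³ ≥ 19 ÷ (9/991) = 18829/9.
12³ = 1728 < 18829/9 ≤ 2197 = 13³, so L = 13.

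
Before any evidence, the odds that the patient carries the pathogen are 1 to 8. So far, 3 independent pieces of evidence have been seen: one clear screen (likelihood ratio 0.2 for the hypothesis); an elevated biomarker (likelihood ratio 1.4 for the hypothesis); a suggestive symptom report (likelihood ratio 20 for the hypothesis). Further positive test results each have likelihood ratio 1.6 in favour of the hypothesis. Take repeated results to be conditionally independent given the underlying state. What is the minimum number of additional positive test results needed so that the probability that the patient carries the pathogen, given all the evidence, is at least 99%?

11

Prior odds = 0.125.
Combined Bayes factor of the evidence already in hand = 0.2 × 1.4 × 20 = 5.6.
Odds after that evidence = 0.125 × 5.6 = 0.7.
Target odds = 0.99/0.01 = 99.
Need 1.6ⁿ ≥ 99 ÷ 0.7 = 990/7.
1.6¹⁰ ≈109.951 falls short of 990/7 but 1.6¹¹ ≈175.922 reaches it, so n = 11.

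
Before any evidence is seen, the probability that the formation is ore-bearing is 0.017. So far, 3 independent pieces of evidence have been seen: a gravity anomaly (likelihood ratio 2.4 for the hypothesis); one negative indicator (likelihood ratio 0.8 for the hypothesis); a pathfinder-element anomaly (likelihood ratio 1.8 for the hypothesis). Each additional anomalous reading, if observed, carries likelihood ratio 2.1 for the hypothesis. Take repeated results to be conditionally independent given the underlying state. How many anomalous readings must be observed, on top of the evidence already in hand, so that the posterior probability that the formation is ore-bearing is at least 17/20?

Prior odds = 0.017/0.983 = 17/983.
Combined Bayes factor of the evidence already in hand = 2.4 × 0.8 × 1.8 = 3.456.
Odds after that evidence = (17/983) × 3.456 = 7344/122875.
Target odds = 0.85/0.15 = 17/3.
Need 2.1ⁿ ≥ 17/3 ÷ (7344/122875) = 122875/1296.
2.1⁶ = 85766121/1000000 falls short of 122875/1296 but 2.1⁷ ≈180.109 reaches it, so n = 7.

7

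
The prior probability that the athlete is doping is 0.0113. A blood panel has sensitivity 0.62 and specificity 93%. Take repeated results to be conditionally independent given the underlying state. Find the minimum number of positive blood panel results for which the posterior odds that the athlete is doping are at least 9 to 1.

4

Prior odds: 0.0113 ÷ 0.9887 = 113/9887.
False-positive rate = 1 − 0.93 = 0.07; likelihood ratio of a positive = 0.62/0.07 = 62/7.
Target odds = 9.
Need (113/9887) × (62/7)ⁿ ≥ 9, i.e. (62/7)ⁿ ≥ 88983/113.
(62/7)³ = 238328/343 falls short of 88983/113 but (62/7)⁴ = 14776336/2401 reaches it, so n = 4.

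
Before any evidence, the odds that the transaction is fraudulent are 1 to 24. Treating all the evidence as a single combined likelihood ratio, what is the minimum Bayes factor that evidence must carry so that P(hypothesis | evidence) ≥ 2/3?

48

Prior odds = 1/24.
Target odds = (2/3)/(1/3) = 2.
Required Bayes factor = 2 ÷ (1/24) = 48.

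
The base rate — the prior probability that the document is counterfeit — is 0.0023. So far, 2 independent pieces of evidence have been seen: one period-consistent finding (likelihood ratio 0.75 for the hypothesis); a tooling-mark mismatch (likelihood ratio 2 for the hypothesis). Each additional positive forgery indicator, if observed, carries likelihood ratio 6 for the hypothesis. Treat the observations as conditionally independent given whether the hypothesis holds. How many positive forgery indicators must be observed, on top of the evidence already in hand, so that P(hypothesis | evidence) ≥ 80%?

Prior odds = 0.0023/0.9977 = 23/9977.
Combined Bayes factor of the evidence already in hand = 0.75 × 2 = 1.5.
Odds after that evidence = (23/9977) × 1.5 = 69/19954.
Target odds = 0.8/0.2 = 4.
Need 6ⁿ ≥ 4 ÷ (69/19954) = 79816/69.
6³ = 216 falls short of 79816/69 but 6⁴ = 1296 reaches it, so n = 4.

4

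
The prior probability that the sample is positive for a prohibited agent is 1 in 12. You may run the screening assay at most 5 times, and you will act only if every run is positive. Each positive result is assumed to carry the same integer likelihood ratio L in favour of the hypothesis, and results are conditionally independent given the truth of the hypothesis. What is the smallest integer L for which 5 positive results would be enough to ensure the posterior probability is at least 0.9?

Prior odds = (1/12)/(11/12) = 1/11.
Target odds = 0.9/0.1 = 9.
Need L⁵ ≥ 9 ÷ (1/11) = 99.
2⁵ = 32 < 99 ≤ 243 = 3⁵, so L = 3.

3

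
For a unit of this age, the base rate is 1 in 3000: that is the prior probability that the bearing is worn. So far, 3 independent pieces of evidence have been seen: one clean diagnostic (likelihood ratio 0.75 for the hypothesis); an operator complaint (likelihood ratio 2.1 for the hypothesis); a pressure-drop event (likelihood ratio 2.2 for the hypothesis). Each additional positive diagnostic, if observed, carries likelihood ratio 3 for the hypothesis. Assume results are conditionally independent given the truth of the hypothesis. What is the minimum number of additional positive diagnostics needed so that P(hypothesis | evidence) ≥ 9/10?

9

Prior odds = (1/3000)/(2999/3000) = 1/2999.
Combined Bayes factor of the evidence already in hand = 0.75 × 2.1 × 2.2 = 3.465.
Odds after that evidence = (1/2999) × 3.465 = 693/599800.
Target odds = 0.9/0.1 = 9.
Need 3ⁿ ≥ 9 ÷ (693/599800) = 599800/77.
3⁸ = 6561 falls short of 599800/77 but 3⁹ = 19683 reaches it, so n = 9.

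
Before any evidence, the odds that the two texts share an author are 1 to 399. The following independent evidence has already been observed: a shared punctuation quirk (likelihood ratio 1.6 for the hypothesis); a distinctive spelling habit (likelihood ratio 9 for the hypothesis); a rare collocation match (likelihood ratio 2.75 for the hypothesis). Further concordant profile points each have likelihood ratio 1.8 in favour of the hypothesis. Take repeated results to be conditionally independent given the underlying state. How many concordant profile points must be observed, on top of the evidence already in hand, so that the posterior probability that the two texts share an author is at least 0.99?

Prior odds = 1/399.
Combined Bayes factor of the evidence already in hand = 1.6 × 9 × 2.75 = 39.6.
Odds after that evidence = (1/399) × 39.6 = 66/665.
Target odds = 0.99/0.01 = 99.
Need 1.8ⁿ ≥ 99 ÷ (66/665) = 997.5.
1.8¹¹ ≈642.684 falls short of 997.5 but 1.8¹² ≈1156.83 reaches it, so n = 12.

12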